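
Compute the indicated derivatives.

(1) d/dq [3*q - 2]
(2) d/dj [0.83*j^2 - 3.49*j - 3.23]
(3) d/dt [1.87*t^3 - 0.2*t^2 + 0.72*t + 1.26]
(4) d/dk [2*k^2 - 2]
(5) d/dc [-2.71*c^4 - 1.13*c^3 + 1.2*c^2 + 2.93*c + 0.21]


(1) = 3
(2) = 1.66*j - 3.49
(3) = 5.61*t^2 - 0.4*t + 0.72
(4) = 4*k
(5) = -10.84*c^3 - 3.39*c^2 + 2.4*c + 2.93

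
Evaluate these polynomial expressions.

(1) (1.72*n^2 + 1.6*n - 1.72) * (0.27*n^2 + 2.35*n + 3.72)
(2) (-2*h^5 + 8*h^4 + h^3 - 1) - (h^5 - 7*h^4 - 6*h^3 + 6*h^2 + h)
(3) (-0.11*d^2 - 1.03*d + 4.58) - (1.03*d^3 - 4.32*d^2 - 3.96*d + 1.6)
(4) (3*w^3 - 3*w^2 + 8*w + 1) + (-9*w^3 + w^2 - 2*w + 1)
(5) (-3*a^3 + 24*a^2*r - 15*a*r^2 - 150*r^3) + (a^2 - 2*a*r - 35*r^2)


(1) = 0.4644*n^4 + 4.474*n^3 + 9.694*n^2 + 1.91*n - 6.3984
(2) = -3*h^5 + 15*h^4 + 7*h^3 - 6*h^2 - h - 1
(3) = -1.03*d^3 + 4.21*d^2 + 2.93*d + 2.98
(4) = -6*w^3 - 2*w^2 + 6*w + 2
(5) = -3*a^3 + 24*a^2*r + a^2 - 15*a*r^2 - 2*a*r - 150*r^3 - 35*r^2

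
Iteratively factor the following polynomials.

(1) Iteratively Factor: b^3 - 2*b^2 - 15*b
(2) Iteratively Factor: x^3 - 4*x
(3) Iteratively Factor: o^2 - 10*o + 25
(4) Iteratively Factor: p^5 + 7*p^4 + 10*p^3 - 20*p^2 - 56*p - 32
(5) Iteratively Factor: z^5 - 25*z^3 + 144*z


(1) = (b + 3)*(b^2 - 5*b) = b*(b + 3)*(b - 5)
(2) = (x - 2)*(x^2 + 2*x) = (x - 2)*(x + 2)*(x)
(3) = (o - 5)*(o - 5)
(4) = (p + 2)*(p^4 + 5*p^3 - 20*p - 16) = (p + 2)*(p + 4)*(p^3 + p^2 - 4*p - 4) = (p + 2)^2*(p + 4)*(p^2 - p - 2) = (p + 1)*(p + 2)^2*(p + 4)*(p - 2)
(5) = (z - 3)*(z^4 + 3*z^3 - 16*z^2 - 48*z) = (z - 3)*(z + 4)*(z^3 - z^2 - 12*z) = (z - 3)*(z + 3)*(z + 4)*(z^2 - 4*z) = z*(z - 3)*(z + 3)*(z + 4)*(z - 4)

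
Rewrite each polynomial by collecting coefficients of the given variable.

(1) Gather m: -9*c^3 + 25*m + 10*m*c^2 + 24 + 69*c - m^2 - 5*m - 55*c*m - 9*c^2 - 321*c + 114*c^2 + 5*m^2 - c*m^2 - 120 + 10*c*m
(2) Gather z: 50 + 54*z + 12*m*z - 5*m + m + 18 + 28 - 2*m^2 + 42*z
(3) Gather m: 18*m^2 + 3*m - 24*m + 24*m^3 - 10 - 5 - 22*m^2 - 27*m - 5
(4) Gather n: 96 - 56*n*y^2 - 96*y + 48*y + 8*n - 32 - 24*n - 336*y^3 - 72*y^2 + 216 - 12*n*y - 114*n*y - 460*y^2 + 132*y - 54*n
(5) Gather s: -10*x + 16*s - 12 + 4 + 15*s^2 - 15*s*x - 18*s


(1) = -9*c^3 + 105*c^2 - 252*c + m^2*(4 - c) + m*(10*c^2 - 45*c + 20) - 96
(2) = -2*m^2 - 4*m + z*(12*m + 96) + 96
(3) = 24*m^3 - 4*m^2 - 48*m - 20
(4) = n*(-56*y^2 - 126*y - 70) - 336*y^3 - 532*y^2 + 84*y + 280
(5) = 15*s^2 + s*(-15*x - 2) - 10*x - 8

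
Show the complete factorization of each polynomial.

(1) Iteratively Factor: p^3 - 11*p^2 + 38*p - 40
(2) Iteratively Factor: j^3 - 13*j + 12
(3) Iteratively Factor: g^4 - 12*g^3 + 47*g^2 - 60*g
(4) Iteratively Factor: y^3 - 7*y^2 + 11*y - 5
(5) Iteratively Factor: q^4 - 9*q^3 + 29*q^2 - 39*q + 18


(1) = (p - 4)*(p^2 - 7*p + 10) = (p - 4)*(p - 2)*(p - 5)
(2) = (j - 1)*(j^2 + j - 12) = (j - 3)*(j - 1)*(j + 4)
(3) = (g - 4)*(g^3 - 8*g^2 + 15*g) = g*(g - 4)*(g^2 - 8*g + 15) = g*(g - 5)*(g - 4)*(g - 3)
(4) = (y - 1)*(y^2 - 6*y + 5) = (y - 5)*(y - 1)*(y - 1)
(5) = (q - 3)*(q^3 - 6*q^2 + 11*q - 6) = (q - 3)*(q - 2)*(q^2 - 4*q + 3) = (q - 3)*(q - 2)*(q - 1)*(q - 3)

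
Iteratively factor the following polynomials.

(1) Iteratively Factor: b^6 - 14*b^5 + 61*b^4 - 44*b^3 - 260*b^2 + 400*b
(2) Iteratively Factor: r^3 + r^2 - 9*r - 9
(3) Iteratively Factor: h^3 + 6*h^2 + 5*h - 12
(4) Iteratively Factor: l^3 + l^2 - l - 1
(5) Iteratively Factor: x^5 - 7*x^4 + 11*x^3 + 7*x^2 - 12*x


(1) = (b - 5)*(b^5 - 9*b^4 + 16*b^3 + 36*b^2 - 80*b) = (b - 5)*(b - 4)*(b^4 - 5*b^3 - 4*b^2 + 20*b) = b*(b - 5)*(b - 4)*(b^3 - 5*b^2 - 4*b + 20) = b*(b - 5)*(b - 4)*(b + 2)*(b^2 - 7*b + 10) = b*(b - 5)*(b - 4)*(b - 2)*(b + 2)*(b - 5)
(2) = (r + 1)*(r^2 - 9) = (r - 3)*(r + 1)*(r + 3)
(3) = (h - 1)*(h^2 + 7*h + 12) = (h - 1)*(h + 4)*(h + 3)
(4) = (l + 1)*(l^2 - 1) = (l - 1)*(l + 1)*(l + 1)
(5) = (x)*(x^4 - 7*x^3 + 11*x^2 + 7*x - 12) = x*(x - 4)*(x^3 - 3*x^2 - x + 3) = x*(x - 4)*(x - 3)*(x^2 - 1) = x*(x - 4)*(x - 3)*(x - 1)*(x + 1)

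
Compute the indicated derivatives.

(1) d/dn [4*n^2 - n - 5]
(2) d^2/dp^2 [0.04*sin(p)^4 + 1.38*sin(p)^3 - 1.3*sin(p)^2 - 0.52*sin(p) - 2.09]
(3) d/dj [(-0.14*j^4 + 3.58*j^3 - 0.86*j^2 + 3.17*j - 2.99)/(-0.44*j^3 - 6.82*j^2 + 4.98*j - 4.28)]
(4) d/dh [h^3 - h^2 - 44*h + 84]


(1) = 8*n - 1
(2) = -0.64*sin(p)^4 - 12.42*sin(p)^3 + 5.68*sin(p)^2 + 8.8*sin(p) - 2.6
(3) = (0.0616*j^6 + 1.9096*j^5 - 26.8856*j^4 + 40.8432*j^3 - 32.5774*j^2 - 33.422*j + 1.3226)/(0.1936*j^6 + 6.0016*j^5 + 42.13*j^4 - 64.1608*j^3 + 83.1796*j^2 - 42.6288*j + 18.3184)
(4) = 3*h^2 - 2*h - 44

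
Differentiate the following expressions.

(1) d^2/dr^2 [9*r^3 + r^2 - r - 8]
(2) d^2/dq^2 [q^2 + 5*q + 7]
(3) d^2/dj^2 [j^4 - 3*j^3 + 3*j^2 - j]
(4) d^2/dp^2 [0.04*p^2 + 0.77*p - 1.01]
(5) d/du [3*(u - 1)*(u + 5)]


(1) = 54*r + 2
(2) = 2
(3) = 12*j^2 - 18*j + 6
(4) = 0.0800000000000000
(5) = 6*u + 12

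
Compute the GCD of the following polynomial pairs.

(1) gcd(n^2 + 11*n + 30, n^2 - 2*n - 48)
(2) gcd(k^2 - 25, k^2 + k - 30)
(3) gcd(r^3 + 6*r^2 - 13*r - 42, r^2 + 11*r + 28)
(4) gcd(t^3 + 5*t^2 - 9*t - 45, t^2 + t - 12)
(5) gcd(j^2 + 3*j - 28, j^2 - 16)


(1) = gcd((n + 5)*(n + 6), (n - 8)*(n + 6)) = n + 6
(2) = k - 5
(3) = r + 7
(4) = gcd((t - 3)*(t + 3)*(t + 5), (t - 3)*(t + 4)) = t - 3
(5) = gcd((j - 4)*(j + 7), (j - 4)*(j + 4)) = j - 4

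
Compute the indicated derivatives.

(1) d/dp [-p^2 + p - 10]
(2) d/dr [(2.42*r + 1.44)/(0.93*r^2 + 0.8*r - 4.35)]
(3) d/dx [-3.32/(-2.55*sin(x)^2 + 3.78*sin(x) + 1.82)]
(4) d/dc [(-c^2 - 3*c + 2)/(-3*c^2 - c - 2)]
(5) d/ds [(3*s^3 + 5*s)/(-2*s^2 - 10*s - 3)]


(1) = 1 - 2*p
(2) = (2.2506*r^2 + 1.936*r - (1.86*r + 0.8)*(2.42*r + 1.44) - 10.527)/(0.93*r^2 + 0.8*r - 4.35)^2
(3) = (12.5496 - 16.932*sin(x))*cos(x)/(-2.55*sin(x)^2 + 3.78*sin(x) + 1.82)^2
(4) = 8*(-c^2 + 2*c + 1)/(9*c^4 + 6*c^3 + 13*c^2 + 4*c + 4)
(5) = (-6*s^4 - 60*s^3 - 17*s^2 - 15)/(4*s^4 + 40*s^3 + 112*s^2 + 60*s + 9)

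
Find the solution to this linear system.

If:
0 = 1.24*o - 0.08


Then:
o = 0.06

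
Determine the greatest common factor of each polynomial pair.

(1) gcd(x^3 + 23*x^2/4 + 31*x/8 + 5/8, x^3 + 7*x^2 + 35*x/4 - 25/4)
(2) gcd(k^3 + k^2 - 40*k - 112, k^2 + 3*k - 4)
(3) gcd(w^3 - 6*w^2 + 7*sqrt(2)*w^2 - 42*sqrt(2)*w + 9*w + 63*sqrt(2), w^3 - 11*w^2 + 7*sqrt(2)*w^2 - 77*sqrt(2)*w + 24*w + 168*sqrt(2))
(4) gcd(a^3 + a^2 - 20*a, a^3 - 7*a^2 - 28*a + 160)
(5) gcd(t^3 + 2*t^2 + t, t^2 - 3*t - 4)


(1) = x + 5
(2) = k + 4
(3) = gcd((w - 3)^2*(w + 7*sqrt(2)), (w - 8)*(w - 3)*(w + 7*sqrt(2))) = w^2 + w*(-3 + 7*sqrt(2)) - 21*sqrt(2)
(4) = a^2 + a - 20
(5) = t + 1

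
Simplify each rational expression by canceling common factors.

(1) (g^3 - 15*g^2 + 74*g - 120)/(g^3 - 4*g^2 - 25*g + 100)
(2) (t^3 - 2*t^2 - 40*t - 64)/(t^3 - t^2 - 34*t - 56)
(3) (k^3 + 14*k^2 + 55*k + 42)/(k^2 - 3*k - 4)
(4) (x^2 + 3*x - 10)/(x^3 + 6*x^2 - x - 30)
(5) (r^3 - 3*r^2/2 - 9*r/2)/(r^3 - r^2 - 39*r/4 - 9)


(1) = (g - 6)/(g + 5)
(2) = (t - 8)/(t - 7)
(3) = (k^2 + 13*k + 42)/(k - 4)
(4) = 1/(x + 3)
(5) = (2*r^2 - 6*r)/(2*r^2 - 5*r - 12)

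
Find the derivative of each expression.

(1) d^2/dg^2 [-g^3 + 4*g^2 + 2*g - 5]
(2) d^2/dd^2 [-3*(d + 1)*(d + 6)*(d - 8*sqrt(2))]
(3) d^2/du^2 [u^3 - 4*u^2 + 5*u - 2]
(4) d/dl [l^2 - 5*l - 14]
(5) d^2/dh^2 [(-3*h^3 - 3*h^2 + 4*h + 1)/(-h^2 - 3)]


(1) = 8 - 6*g
(2) = -18*d - 42 + 48*sqrt(2)
(3) = 6*u - 8
(4) = 2*l - 5
(5) = 2*(-13*h^3 - 30*h^2 + 117*h + 30)/(h^6 + 9*h^4 + 27*h^2 + 27)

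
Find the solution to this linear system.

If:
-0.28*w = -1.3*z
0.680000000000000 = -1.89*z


Then:
w = -1.67
z = -0.36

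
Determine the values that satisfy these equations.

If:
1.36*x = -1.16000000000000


Then:
x = -0.85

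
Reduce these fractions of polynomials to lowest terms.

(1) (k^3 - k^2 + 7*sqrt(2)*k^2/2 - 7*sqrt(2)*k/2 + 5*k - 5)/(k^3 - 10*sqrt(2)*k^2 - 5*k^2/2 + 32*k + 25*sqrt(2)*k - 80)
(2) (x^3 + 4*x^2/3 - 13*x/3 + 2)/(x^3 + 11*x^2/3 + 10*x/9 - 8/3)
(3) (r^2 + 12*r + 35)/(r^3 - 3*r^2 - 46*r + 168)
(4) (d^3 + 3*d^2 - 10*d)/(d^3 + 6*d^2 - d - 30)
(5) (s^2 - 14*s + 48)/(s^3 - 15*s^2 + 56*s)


(1) = (4*k^3 + k^2*(-4 + 14*sqrt(2)) + k*(20 - 14*sqrt(2)) - 20)/(4*k^3 + k^2*(-40*sqrt(2) - 10) + k*(128 + 100*sqrt(2)) - 320)
(2) = (3*x - 3)/(3*x + 4)
(3) = (r + 5)/(r^2 - 10*r + 24)
(4) = d/(d + 3)
(5) = (s - 6)/(s^2 - 7*s)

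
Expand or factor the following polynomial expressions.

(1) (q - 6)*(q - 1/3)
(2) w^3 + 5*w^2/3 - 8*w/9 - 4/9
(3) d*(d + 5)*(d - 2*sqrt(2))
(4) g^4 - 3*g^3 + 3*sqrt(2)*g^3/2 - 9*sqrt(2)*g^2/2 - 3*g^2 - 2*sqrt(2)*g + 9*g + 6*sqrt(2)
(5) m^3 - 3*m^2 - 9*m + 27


(1) = q^2 - 19*q/3 + 2
(2) = (w - 2/3)*(w + 1/3)*(w + 2)
(3) = d^3 - 2*sqrt(2)*d^2 + 5*d^2 - 10*sqrt(2)*d
(4) = (g - 3)*(g - sqrt(2))*(g + sqrt(2)/2)*(g + 2*sqrt(2))
(5) = (m - 3)^2*(m + 3)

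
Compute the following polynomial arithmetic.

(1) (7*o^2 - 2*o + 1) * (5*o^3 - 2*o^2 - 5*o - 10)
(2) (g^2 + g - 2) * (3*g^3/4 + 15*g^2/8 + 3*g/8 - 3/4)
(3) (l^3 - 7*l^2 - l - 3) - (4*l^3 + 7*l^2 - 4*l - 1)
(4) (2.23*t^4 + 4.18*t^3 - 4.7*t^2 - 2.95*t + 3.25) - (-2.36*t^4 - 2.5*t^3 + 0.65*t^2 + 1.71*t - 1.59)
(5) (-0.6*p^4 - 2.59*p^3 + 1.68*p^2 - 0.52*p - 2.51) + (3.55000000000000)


(1) = 35*o^5 - 24*o^4 - 26*o^3 - 62*o^2 + 15*o - 10
(2) = 3*g^5/4 + 21*g^4/8 + 3*g^3/4 - 33*g^2/8 - 3*g/2 + 3/2
(3) = -3*l^3 - 14*l^2 + 3*l - 2
(4) = 4.59*t^4 + 6.68*t^3 - 5.35*t^2 - 4.66*t + 4.84
(5) = -0.6*p^4 - 2.59*p^3 + 1.68*p^2 - 0.52*p + 1.04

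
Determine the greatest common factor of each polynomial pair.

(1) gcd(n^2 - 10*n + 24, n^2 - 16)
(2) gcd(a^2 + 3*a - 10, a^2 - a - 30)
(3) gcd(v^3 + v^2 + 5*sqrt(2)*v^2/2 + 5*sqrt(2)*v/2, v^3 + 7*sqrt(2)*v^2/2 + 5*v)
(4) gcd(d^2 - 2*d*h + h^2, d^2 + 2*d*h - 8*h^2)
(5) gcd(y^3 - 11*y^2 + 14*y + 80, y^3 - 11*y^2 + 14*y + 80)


(1) = n - 4
(2) = gcd((a - 2)*(a + 5), (a - 6)*(a + 5)) = a + 5
(3) = gcd(v*(v + 1)*(v + 5*sqrt(2)/2), v*(v + sqrt(2))*(v + 5*sqrt(2)/2)) = v^2 + 5*sqrt(2)*v/2
(4) = 1
(5) = y^3 - 11*y^2 + 14*y + 80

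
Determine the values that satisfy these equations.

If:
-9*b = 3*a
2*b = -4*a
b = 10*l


Then:
a = 0
b = 0
l = 0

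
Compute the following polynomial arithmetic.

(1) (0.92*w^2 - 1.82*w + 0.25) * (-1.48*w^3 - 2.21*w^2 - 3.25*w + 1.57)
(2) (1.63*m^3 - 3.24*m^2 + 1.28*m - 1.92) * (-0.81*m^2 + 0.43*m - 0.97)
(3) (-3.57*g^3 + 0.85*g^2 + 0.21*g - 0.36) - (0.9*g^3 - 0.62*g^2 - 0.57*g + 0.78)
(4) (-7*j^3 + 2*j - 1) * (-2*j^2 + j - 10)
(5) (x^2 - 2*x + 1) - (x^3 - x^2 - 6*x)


(1) = -1.3616*w^5 + 0.6604*w^4 + 0.6622*w^3 + 6.8069*w^2 - 3.6699*w + 0.3925
(2) = -1.3203*m^5 + 3.3253*m^4 - 4.0111*m^3 + 5.2484*m^2 - 2.0672*m + 1.8624
(3) = -4.47*g^3 + 1.47*g^2 + 0.78*g - 1.14
(4) = 14*j^5 - 7*j^4 + 66*j^3 + 4*j^2 - 21*j + 10
(5) = -x^3 + 2*x^2 + 4*x + 1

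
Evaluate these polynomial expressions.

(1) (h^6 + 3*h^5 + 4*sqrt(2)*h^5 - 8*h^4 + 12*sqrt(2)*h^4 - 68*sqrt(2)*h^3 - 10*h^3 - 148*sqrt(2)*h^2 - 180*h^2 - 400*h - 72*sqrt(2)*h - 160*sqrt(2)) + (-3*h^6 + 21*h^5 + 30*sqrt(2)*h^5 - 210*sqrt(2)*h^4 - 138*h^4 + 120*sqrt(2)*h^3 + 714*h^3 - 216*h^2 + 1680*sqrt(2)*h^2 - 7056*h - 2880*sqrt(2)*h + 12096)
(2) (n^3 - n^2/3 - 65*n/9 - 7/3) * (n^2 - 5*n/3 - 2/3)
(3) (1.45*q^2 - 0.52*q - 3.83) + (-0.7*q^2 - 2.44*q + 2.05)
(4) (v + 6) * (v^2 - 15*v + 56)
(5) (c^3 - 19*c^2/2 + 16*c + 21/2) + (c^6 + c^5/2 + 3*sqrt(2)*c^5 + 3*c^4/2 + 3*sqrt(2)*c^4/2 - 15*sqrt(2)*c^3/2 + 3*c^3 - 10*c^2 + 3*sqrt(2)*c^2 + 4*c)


(1) = -2*h^6 + 24*h^5 + 34*sqrt(2)*h^5 - 198*sqrt(2)*h^4 - 146*h^4 + 52*sqrt(2)*h^3 + 704*h^3 - 396*h^2 + 1532*sqrt(2)*h^2 - 7456*h - 2952*sqrt(2)*h - 160*sqrt(2) + 12096
(2) = n^5 - 2*n^4 - 22*n^3/3 + 268*n^2/27 + 235*n/27 + 14/9
(3) = 0.75*q^2 - 2.96*q - 1.78
(4) = v^3 - 9*v^2 - 34*v + 336
(5) = c^6 + c^5/2 + 3*sqrt(2)*c^5 + 3*c^4/2 + 3*sqrt(2)*c^4/2 - 15*sqrt(2)*c^3/2 + 4*c^3 - 39*c^2/2 + 3*sqrt(2)*c^2 + 20*c + 21/2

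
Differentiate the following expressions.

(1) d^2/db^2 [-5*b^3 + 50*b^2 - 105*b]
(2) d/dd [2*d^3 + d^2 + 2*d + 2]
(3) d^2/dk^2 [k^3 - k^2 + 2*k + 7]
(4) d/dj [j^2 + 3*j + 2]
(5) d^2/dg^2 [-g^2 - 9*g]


(1) = 100 - 30*b
(2) = 6*d^2 + 2*d + 2
(3) = 6*k - 2
(4) = 2*j + 3
(5) = -2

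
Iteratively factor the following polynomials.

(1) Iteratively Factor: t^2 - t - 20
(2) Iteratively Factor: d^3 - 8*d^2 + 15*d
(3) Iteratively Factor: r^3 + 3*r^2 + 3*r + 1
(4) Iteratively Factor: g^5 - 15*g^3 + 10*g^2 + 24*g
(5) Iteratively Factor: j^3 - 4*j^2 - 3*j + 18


(1) = (t - 5)*(t + 4)
(2) = (d - 5)*(d^2 - 3*d) = d*(d - 5)*(d - 3)
(3) = (r + 1)*(r^2 + 2*r + 1) = (r + 1)^2*(r + 1)
(4) = (g - 2)*(g^4 + 2*g^3 - 11*g^2 - 12*g) = (g - 2)*(g + 4)*(g^3 - 2*g^2 - 3*g) = (g - 2)*(g + 1)*(g + 4)*(g^2 - 3*g) = (g - 3)*(g - 2)*(g + 1)*(g + 4)*(g)
(5) = (j + 2)*(j^2 - 6*j + 9) = (j - 3)*(j + 2)*(j - 3)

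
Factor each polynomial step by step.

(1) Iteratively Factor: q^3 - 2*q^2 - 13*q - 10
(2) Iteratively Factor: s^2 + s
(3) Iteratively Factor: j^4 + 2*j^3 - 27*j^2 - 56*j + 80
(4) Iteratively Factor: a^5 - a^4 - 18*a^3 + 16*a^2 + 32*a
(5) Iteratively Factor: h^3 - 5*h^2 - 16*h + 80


(1) = (q - 5)*(q^2 + 3*q + 2) = (q - 5)*(q + 1)*(q + 2)
(2) = (s)*(s + 1)
(3) = (j + 4)*(j^3 - 2*j^2 - 19*j + 20) = (j - 5)*(j + 4)*(j^2 + 3*j - 4) = (j - 5)*(j + 4)^2*(j - 1)
(4) = (a - 2)*(a^4 + a^3 - 16*a^2 - 16*a) = (a - 2)*(a + 4)*(a^3 - 3*a^2 - 4*a) = (a - 4)*(a - 2)*(a + 4)*(a^2 + a) = a*(a - 4)*(a - 2)*(a + 4)*(a + 1)
(5) = (h - 5)*(h^2 - 16) = (h - 5)*(h + 4)*(h - 4)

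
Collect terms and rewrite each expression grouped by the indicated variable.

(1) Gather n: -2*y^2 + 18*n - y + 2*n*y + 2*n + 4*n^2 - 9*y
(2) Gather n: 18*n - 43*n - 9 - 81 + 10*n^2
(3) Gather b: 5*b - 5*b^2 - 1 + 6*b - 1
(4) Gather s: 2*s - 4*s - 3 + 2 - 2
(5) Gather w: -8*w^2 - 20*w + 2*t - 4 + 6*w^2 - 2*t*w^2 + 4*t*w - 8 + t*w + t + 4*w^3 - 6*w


(1) = 4*n^2 + n*(2*y + 20) - 2*y^2 - 10*y
(2) = 10*n^2 - 25*n - 90
(3) = -5*b^2 + 11*b - 2
(4) = -2*s - 3
(5) = 3*t + 4*w^3 + w^2*(-2*t - 2) + w*(5*t - 26) - 12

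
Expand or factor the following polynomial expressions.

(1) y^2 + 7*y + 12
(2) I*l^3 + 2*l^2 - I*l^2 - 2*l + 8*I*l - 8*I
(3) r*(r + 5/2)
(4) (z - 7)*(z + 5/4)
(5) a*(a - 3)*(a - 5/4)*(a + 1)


(1) = (y + 3)*(y + 4)
(2) = (l - 4*I)*(l + 2*I)*(I*l - I)
(3) = r^2 + 5*r/2
(4) = z^2 - 23*z/4 - 35/4
(5) = a^4 - 13*a^3/4 - a^2/2 + 15*a/4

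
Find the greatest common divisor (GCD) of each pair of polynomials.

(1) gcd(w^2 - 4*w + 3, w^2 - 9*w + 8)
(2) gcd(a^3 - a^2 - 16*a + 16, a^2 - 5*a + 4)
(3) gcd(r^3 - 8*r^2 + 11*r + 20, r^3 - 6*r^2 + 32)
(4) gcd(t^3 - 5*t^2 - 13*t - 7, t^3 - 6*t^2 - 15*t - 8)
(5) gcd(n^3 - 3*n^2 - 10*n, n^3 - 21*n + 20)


(1) = w - 1
(2) = gcd((a - 4)*(a - 1)*(a + 4), (a - 4)*(a - 1)) = a^2 - 5*a + 4
(3) = gcd((r - 5)*(r - 4)*(r + 1), (r - 4)^2*(r + 2)) = r - 4
(4) = t^2 + 2*t + 1
(5) = 1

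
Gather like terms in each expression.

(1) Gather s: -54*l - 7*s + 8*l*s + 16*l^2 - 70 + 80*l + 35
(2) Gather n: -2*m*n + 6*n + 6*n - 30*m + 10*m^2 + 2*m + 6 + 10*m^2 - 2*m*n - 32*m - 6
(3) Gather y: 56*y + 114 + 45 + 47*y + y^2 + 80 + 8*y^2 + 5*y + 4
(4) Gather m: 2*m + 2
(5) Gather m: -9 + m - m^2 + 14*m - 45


(1) = 16*l^2 + 26*l + s*(8*l - 7) - 35
(2) = 20*m^2 - 60*m + n*(12 - 4*m)
(3) = 9*y^2 + 108*y + 243
(4) = 2*m + 2
(5) = -m^2 + 15*m - 54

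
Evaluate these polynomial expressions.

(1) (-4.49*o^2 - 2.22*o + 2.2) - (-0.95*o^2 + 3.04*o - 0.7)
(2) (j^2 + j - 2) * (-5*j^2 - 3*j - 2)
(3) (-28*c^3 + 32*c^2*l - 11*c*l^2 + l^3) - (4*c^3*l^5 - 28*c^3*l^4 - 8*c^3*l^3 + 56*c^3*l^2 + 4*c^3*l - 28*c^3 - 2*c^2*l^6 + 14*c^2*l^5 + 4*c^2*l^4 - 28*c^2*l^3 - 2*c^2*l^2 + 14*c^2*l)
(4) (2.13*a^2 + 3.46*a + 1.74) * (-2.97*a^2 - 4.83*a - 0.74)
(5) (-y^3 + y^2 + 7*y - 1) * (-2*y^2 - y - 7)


(1) = -3.54*o^2 - 5.26*o + 2.9
(2) = -5*j^4 - 8*j^3 + 5*j^2 + 4*j + 4
(3) = -4*c^3*l^5 + 28*c^3*l^4 + 8*c^3*l^3 - 56*c^3*l^2 - 4*c^3*l + 2*c^2*l^6 - 14*c^2*l^5 - 4*c^2*l^4 + 28*c^2*l^3 + 2*c^2*l^2 + 18*c^2*l - 11*c*l^2 + l^3
(4) = -6.3261*a^4 - 20.5641*a^3 - 23.4558*a^2 - 10.9646*a - 1.2876
(5) = 2*y^5 - y^4 - 8*y^3 - 12*y^2 - 48*y + 7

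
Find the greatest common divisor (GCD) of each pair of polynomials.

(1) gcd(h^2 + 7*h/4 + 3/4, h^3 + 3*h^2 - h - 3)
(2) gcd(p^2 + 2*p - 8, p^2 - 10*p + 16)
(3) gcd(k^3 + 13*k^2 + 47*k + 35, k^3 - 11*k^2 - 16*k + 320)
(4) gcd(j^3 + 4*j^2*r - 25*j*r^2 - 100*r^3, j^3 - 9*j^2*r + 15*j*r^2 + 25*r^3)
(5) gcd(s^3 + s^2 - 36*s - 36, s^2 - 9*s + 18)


(1) = gcd((h + 3/4)*(h + 1), (h - 1)*(h + 1)*(h + 3)) = h + 1
(2) = p - 2
(3) = gcd((k + 1)*(k + 5)*(k + 7), (k - 8)^2*(k + 5)) = k + 5
(4) = -j + 5*r
(5) = s - 6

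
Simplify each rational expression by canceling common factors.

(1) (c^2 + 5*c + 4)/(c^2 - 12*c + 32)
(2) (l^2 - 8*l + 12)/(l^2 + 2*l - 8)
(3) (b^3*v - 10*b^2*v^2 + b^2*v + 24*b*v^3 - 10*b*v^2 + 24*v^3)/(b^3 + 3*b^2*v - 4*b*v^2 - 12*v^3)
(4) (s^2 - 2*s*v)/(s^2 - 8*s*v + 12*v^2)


(1) = (c^2 + 5*c + 4)/(c^2 - 12*c + 32)
(2) = (l - 6)/(l + 4)
(3) = (-b^3*v + 10*b^2*v^2 - b^2*v - 24*b*v^3 + 10*b*v^2 - 24*v^3)/(-b^3 - 3*b^2*v + 4*b*v^2 + 12*v^3)
(4) = s/(s - 6*v)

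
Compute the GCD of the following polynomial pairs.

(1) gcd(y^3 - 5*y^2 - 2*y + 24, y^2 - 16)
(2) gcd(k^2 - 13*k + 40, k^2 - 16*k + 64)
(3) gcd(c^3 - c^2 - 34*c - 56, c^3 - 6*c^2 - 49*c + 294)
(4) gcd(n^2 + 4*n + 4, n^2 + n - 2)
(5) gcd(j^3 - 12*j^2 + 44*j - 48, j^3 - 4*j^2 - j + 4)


(1) = y - 4
(2) = gcd((k - 8)*(k - 5), (k - 8)^2) = k - 8
(3) = c - 7
(4) = gcd((n + 2)^2, (n - 1)*(n + 2)) = n + 2
(5) = j - 4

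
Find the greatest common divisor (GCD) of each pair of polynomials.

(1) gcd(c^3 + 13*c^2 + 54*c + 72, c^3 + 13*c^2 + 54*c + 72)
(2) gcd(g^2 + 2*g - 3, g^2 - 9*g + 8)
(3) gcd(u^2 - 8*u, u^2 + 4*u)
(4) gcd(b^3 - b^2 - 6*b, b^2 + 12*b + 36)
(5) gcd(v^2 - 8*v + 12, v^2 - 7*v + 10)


(1) = gcd((c + 3)*(c + 4)*(c + 6), (c + 3)*(c + 4)*(c + 6)) = c^3 + 13*c^2 + 54*c + 72
(2) = g - 1
(3) = gcd(u*(u - 8), u*(u + 4)) = u
(4) = gcd(b*(b - 3)*(b + 2), (b + 6)^2) = 1
(5) = gcd((v - 6)*(v - 2), (v - 5)*(v - 2)) = v - 2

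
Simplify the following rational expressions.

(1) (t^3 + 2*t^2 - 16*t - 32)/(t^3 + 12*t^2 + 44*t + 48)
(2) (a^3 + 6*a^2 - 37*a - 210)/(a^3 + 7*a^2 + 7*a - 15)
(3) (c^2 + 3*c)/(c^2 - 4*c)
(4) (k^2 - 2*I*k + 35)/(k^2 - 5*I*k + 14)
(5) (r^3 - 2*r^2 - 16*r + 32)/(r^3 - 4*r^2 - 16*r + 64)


(1) = (t - 4)/(t + 6)
(2) = (a^2 + a - 42)/(a^2 + 2*a - 3)
(3) = (c + 3)/(c - 4)
(4) = (k + 5*I)/(k + 2*I)
(5) = (r - 2)/(r - 4)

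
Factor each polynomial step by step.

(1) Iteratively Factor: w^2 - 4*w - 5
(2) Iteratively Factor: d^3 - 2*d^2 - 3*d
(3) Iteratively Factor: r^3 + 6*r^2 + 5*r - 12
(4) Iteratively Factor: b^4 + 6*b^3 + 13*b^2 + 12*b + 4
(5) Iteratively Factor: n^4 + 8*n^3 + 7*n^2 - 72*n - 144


(1) = (w + 1)*(w - 5)
(2) = (d + 1)*(d^2 - 3*d) = d*(d + 1)*(d - 3)
(3) = (r + 3)*(r^2 + 3*r - 4) = (r - 1)*(r + 3)*(r + 4)
(4) = (b + 2)*(b^3 + 4*b^2 + 5*b + 2) = (b + 2)^2*(b^2 + 2*b + 1) = (b + 1)*(b + 2)^2*(b + 1)
(5) = (n + 4)*(n^3 + 4*n^2 - 9*n - 36) = (n + 3)*(n + 4)*(n^2 + n - 12) = (n - 3)*(n + 3)*(n + 4)*(n + 4)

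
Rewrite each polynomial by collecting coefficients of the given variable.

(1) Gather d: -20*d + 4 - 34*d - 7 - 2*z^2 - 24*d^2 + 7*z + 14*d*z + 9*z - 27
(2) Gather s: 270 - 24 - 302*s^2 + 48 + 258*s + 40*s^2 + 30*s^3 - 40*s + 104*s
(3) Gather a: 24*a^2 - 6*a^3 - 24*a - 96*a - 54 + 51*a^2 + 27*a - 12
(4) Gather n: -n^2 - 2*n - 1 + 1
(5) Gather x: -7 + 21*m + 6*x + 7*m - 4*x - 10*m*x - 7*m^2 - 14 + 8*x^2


(1) = -24*d^2 + d*(14*z - 54) - 2*z^2 + 16*z - 30
(2) = 30*s^3 - 262*s^2 + 322*s + 294
(3) = -6*a^3 + 75*a^2 - 93*a - 66
(4) = -n^2 - 2*n
(5) = -7*m^2 + 28*m + 8*x^2 + x*(2 - 10*m) - 21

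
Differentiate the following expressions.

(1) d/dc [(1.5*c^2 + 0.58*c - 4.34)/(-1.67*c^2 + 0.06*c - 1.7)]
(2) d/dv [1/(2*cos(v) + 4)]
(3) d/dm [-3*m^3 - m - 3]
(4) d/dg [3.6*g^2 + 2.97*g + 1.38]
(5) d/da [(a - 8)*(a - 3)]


(1) = (1.0586*c^2 - 19.5956*c - 0.7256)/(2.7889*c^4 - 0.2004*c^3 + 5.6816*c^2 - 0.204*c + 2.89)
(2) = sin(v)/(2*(cos(v) + 2)^2)
(3) = -9*m^2 - 1
(4) = 7.2*g + 2.97
(5) = 2*a - 11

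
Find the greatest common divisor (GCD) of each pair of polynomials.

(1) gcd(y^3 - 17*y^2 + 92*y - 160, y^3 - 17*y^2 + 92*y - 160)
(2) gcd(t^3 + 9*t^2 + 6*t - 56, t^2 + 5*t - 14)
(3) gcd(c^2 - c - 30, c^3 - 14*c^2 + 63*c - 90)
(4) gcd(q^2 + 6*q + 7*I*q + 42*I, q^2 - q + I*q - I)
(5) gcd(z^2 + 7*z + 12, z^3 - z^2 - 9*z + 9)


(1) = y^3 - 17*y^2 + 92*y - 160
(2) = t^2 + 5*t - 14
(3) = gcd((c - 6)*(c + 5), (c - 6)*(c - 5)*(c - 3)) = c - 6
(4) = gcd((q + 6)*(q + 7*I), (q - 1)*(q + I)) = 1
(5) = gcd((z + 3)*(z + 4), (z - 3)*(z - 1)*(z + 3)) = z + 3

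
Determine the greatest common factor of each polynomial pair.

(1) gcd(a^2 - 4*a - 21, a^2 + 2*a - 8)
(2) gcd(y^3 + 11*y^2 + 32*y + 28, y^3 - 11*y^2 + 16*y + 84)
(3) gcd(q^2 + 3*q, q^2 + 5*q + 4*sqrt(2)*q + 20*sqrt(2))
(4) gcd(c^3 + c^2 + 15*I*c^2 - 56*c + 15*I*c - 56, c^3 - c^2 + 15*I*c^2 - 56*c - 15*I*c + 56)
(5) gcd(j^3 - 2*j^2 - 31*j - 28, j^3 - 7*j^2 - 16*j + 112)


(1) = 1
(2) = y + 2
(3) = 1
(4) = c^2 + 15*I*c - 56
(5) = j^2 - 3*j - 28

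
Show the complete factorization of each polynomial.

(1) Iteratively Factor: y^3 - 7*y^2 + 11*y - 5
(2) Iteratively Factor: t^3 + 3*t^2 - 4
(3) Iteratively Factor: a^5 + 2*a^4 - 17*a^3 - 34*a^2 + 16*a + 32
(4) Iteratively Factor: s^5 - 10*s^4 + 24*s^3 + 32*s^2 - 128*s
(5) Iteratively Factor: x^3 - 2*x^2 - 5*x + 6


(1) = (y - 1)*(y^2 - 6*y + 5) = (y - 1)^2*(y - 5)
(2) = (t - 1)*(t^2 + 4*t + 4) = (t - 1)*(t + 2)*(t + 2)
(3) = (a + 4)*(a^4 - 2*a^3 - 9*a^2 + 2*a + 8) = (a + 1)*(a + 4)*(a^3 - 3*a^2 - 6*a + 8) = (a + 1)*(a + 2)*(a + 4)*(a^2 - 5*a + 4) = (a - 1)*(a + 1)*(a + 2)*(a + 4)*(a - 4)
(4) = (s)*(s^4 - 10*s^3 + 24*s^2 + 32*s - 128) = s*(s + 2)*(s^3 - 12*s^2 + 48*s - 64) = s*(s - 4)*(s + 2)*(s^2 - 8*s + 16) = s*(s - 4)^2*(s + 2)*(s - 4)
(5) = (x - 3)*(x^2 + x - 2) = (x - 3)*(x + 2)*(x - 1)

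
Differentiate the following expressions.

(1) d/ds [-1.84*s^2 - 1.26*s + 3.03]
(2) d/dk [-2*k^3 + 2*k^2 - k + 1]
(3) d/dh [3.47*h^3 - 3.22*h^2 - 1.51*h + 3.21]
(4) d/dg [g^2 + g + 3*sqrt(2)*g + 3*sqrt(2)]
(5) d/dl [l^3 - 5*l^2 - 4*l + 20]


(1) = -3.68*s - 1.26
(2) = -6*k^2 + 4*k - 1
(3) = 10.41*h^2 - 6.44*h - 1.51
(4) = 2*g + 1 + 3*sqrt(2)
(5) = 3*l^2 - 10*l - 4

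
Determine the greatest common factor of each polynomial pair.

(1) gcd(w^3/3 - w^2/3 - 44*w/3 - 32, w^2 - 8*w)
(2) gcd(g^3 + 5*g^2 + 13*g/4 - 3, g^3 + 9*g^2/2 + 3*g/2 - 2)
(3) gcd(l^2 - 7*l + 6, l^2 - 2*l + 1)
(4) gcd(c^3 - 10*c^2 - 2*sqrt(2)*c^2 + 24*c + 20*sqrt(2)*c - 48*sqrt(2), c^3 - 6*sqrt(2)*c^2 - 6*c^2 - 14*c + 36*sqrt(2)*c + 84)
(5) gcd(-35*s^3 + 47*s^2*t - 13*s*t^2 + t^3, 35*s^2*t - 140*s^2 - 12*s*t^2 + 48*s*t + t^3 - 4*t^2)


(1) = gcd((w/3 + 1)*(w - 8)*(w + 4), w*(w - 8)) = w - 8
(2) = g^2 + 7*g/2 - 2
(3) = l - 1
(4) = c - 6
(5) = 35*s^2 - 12*s*t + t^2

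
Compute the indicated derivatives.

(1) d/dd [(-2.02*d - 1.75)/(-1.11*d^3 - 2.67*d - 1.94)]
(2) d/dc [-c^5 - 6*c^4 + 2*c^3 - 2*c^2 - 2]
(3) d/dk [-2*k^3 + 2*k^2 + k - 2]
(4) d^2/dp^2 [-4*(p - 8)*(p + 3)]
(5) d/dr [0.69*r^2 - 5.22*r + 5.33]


(1) = (2.2422*d^3 + 5.3934*d - (2.02*d + 1.75)*(3.33*d^2 + 2.67) + 3.9188)/(1.11*d^3 + 2.67*d + 1.94)^2
(2) = c*(-5*c^3 - 24*c^2 + 6*c - 4)
(3) = -6*k^2 + 4*k + 1
(4) = -8
(5) = 1.38*r - 5.22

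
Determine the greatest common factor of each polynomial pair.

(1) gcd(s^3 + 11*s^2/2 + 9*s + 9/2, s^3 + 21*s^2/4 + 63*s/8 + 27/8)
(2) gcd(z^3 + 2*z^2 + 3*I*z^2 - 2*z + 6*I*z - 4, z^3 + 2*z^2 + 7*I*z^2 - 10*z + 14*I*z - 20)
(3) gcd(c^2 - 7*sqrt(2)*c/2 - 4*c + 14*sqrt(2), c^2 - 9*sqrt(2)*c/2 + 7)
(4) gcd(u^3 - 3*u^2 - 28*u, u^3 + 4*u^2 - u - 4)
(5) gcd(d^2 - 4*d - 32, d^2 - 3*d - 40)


(1) = gcd((s + 1)*(s + 3/2)*(s + 3), (s + 3/4)*(s + 3/2)*(s + 3)) = s^2 + 9*s/2 + 9/2
(2) = z^2 + z*(2 + 2*I) + 4*I
(3) = c - 7*sqrt(2)/2
(4) = gcd(u*(u - 7)*(u + 4), (u - 1)*(u + 1)*(u + 4)) = u + 4
(5) = gcd((d - 8)*(d + 4), (d - 8)*(d + 5)) = d - 8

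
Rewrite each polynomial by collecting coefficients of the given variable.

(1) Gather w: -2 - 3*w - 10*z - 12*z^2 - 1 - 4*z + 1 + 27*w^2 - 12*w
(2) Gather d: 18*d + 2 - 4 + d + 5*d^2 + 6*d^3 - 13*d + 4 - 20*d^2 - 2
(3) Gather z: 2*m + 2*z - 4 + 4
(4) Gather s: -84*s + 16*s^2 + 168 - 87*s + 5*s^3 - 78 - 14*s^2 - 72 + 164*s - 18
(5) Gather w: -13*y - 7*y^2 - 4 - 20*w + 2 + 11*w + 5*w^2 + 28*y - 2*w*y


(1) = 27*w^2 - 15*w - 12*z^2 - 14*z - 2
(2) = 6*d^3 - 15*d^2 + 6*d
(3) = 2*m + 2*z
(4) = 5*s^3 + 2*s^2 - 7*s
(5) = 5*w^2 + w*(-2*y - 9) - 7*y^2 + 15*y - 2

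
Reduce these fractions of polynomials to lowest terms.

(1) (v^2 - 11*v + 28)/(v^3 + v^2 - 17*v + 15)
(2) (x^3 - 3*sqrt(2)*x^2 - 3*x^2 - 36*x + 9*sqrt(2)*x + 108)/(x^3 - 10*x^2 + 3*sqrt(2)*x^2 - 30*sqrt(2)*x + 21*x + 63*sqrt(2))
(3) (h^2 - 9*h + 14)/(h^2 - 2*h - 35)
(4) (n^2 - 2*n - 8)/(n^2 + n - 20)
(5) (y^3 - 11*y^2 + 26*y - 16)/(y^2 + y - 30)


(1) = (v^2 - 11*v + 28)/(v^3 + v^2 - 17*v + 15)
(2) = (x - 6*sqrt(2))/(x - 7)
(3) = (h - 2)/(h + 5)
(4) = (n + 2)/(n + 5)
(5) = (y^3 - 11*y^2 + 26*y - 16)/(y^2 + y - 30)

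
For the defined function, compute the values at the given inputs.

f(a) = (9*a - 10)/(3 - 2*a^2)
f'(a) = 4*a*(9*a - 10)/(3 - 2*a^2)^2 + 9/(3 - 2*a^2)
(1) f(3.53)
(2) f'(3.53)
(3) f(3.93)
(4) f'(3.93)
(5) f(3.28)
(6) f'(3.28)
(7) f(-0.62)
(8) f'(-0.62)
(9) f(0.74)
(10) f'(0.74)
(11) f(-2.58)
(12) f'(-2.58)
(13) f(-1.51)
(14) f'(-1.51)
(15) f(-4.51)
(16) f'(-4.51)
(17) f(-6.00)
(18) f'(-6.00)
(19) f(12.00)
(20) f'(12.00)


(1) = -0.99
(2) = 0.23
(3) = -0.91
(4) = 0.19
(5) = -1.05
(6) = 0.26
(7) = -6.98
(8) = 11.80
(9) = -1.75
(10) = 2.00
(11) = 3.22
(12) = 2.35
(13) = 15.12
(14) = 52.76
(15) = 1.34
(16) = 0.40
(17) = 0.93
(18) = 0.19
(19) = -0.34
(20) = 0.03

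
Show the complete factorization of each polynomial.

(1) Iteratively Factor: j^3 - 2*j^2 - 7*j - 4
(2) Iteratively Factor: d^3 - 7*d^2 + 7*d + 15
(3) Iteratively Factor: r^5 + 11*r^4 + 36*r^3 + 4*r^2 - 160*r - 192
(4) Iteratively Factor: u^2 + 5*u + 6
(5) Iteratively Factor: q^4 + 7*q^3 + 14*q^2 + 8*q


(1) = (j + 1)*(j^2 - 3*j - 4) = (j + 1)^2*(j - 4)
(2) = (d + 1)*(d^2 - 8*d + 15) = (d - 5)*(d + 1)*(d - 3)
(3) = (r + 4)*(r^4 + 7*r^3 + 8*r^2 - 28*r - 48) = (r + 3)*(r + 4)*(r^3 + 4*r^2 - 4*r - 16) = (r - 2)*(r + 3)*(r + 4)*(r^2 + 6*r + 8) = (r - 2)*(r + 3)*(r + 4)^2*(r + 2)
(4) = (u + 3)*(u + 2)
(5) = (q + 2)*(q^3 + 5*q^2 + 4*q) = q*(q + 2)*(q^2 + 5*q + 4) = q*(q + 2)*(q + 4)*(q + 1)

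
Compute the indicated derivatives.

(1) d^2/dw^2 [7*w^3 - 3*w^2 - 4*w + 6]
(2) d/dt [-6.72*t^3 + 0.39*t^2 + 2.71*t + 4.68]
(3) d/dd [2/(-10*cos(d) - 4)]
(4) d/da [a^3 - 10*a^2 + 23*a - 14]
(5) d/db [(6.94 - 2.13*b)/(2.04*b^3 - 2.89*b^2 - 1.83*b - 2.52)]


(1) = 42*w - 6
(2) = -20.16*t^2 + 0.78*t + 2.71
(3) = -5*sin(d)/(5*cos(d) + 2)^2
(4) = 3*a^2 - 20*a + 23
(5) = (8.6904*b^3 - 48.6285*b^2 + 40.1132*b + 18.0678)/(4.1616*b^6 - 11.7912*b^5 + 0.8857*b^4 + 0.2958*b^3 + 17.9145*b^2 + 9.2232*b + 6.3504)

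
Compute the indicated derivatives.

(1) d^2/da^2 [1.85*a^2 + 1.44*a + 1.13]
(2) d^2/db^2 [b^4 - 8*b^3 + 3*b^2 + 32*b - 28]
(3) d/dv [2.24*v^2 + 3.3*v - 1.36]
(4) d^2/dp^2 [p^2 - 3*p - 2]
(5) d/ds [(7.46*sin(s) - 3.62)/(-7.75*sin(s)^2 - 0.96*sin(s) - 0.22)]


(1) = 3.70000000000000
(2) = 12*b^2 - 48*b + 6
(3) = 4.48*v + 3.3
(4) = 2
(5) = (57.815*sin(s)^2 - 56.11*sin(s) - 5.1164)*cos(s)/(60.0625*sin(s)^4 + 14.88*sin(s)^3 + 4.3316*sin(s)^2 + 0.4224*sin(s) + 0.0484)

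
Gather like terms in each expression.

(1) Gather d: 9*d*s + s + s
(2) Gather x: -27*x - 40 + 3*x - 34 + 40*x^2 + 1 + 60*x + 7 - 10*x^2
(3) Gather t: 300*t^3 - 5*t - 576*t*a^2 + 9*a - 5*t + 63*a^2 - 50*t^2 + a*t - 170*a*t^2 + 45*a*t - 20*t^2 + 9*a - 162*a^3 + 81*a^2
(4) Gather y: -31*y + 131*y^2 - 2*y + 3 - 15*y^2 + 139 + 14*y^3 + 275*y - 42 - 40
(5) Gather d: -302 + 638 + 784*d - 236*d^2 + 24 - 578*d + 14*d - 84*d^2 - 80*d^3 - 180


(1) = 9*d*s + 2*s
(2) = 30*x^2 + 36*x - 66
(3) = -162*a^3 + 144*a^2 + 18*a + 300*t^3 + t^2*(-170*a - 70) + t*(-576*a^2 + 46*a - 10)
(4) = 14*y^3 + 116*y^2 + 242*y + 60
(5) = -80*d^3 - 320*d^2 + 220*d + 180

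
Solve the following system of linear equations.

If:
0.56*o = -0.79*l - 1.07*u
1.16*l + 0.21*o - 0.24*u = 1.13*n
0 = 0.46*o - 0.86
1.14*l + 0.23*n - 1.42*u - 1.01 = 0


Then:
l = -0.21
n = 0.31
o = 1.87
u = -0.83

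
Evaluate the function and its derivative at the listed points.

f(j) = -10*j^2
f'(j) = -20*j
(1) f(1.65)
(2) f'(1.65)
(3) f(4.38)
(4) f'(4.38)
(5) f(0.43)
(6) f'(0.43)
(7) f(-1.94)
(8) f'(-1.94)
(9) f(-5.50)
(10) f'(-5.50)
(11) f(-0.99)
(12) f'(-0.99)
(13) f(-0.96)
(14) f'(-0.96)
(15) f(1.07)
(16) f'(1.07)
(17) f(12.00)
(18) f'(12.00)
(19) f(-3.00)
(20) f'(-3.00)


(1) = -27.22
(2) = -33.00
(3) = -191.84
(4) = -87.60
(5) = -1.85
(6) = -8.60
(7) = -37.64
(8) = 38.80
(9) = -302.50
(10) = 110.00
(11) = -9.80
(12) = 19.80
(13) = -9.22
(14) = 19.20
(15) = -11.45
(16) = -21.40
(17) = -1440.00
(18) = -240.00
(19) = -90.00
(20) = 60.00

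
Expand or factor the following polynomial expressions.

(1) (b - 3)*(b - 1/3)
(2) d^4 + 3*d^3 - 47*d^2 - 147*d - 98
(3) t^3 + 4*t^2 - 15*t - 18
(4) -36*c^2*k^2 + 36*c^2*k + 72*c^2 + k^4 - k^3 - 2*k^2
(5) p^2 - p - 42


(1) = b^2 - 10*b/3 + 1
(2) = (d - 7)*(d + 1)*(d + 2)*(d + 7)
(3) = (t - 3)*(t + 1)*(t + 6)
(4) = (-6*c + k)*(6*c + k)*(k - 2)*(k + 1)
(5) = (p - 7)*(p + 6)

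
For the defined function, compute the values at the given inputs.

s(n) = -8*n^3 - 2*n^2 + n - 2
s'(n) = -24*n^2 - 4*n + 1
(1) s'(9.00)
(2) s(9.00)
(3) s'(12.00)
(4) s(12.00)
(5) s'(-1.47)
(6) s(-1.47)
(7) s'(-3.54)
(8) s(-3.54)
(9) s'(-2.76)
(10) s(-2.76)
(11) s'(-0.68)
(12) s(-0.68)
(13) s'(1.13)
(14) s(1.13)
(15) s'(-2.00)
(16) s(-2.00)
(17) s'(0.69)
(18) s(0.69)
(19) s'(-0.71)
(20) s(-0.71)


(1) = -1979.00
(2) = -5987.00
(3) = -3503.00
(4) = -14102.00
(5) = -44.98
(6) = 17.62
(7) = -285.60
(8) = 324.29
(9) = -170.78
(10) = 148.20
(11) = -7.38
(12) = -1.09
(13) = -34.17
(14) = -14.97
(15) = -87.00
(16) = 52.00
(17) = -13.19
(18) = -4.89
(19) = -8.26
(20) = -0.85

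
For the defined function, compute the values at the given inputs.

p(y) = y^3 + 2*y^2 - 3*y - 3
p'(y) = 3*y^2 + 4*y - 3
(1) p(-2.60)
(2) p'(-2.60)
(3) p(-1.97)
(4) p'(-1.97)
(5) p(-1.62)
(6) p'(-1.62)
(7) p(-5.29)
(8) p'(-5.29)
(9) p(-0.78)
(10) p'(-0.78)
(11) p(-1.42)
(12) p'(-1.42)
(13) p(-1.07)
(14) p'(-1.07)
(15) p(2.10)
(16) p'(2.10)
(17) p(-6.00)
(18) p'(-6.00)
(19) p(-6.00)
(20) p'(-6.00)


(1) = 0.74
(2) = 6.88
(3) = 3.03
(4) = 0.76
(5) = 2.86
(6) = -1.61
(7) = -79.20
(8) = 59.79
(9) = 0.08
(10) = -4.29
(11) = 2.43
(12) = -2.63
(13) = 1.27
(14) = -3.85
(15) = 8.78
(16) = 18.63
(17) = -129.00
(18) = 81.00
(19) = -129.00
(20) = 81.00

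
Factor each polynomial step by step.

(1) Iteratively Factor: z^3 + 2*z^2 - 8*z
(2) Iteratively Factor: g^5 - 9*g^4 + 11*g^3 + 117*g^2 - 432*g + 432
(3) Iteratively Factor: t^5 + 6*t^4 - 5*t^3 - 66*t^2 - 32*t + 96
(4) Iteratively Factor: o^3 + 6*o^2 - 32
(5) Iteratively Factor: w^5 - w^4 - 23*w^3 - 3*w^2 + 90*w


(1) = (z)*(z^2 + 2*z - 8) = z*(z + 4)*(z - 2)
(2) = (g - 4)*(g^4 - 5*g^3 - 9*g^2 + 81*g - 108) = (g - 4)*(g - 3)*(g^3 - 2*g^2 - 15*g + 36) = (g - 4)*(g - 3)^2*(g^2 + g - 12) = (g - 4)*(g - 3)^2*(g + 4)*(g - 3)
(3) = (t + 4)*(t^4 + 2*t^3 - 13*t^2 - 14*t + 24) = (t + 2)*(t + 4)*(t^3 - 13*t + 12) = (t - 3)*(t + 2)*(t + 4)*(t^2 + 3*t - 4) = (t - 3)*(t - 1)*(t + 2)*(t + 4)*(t + 4)
(4) = (o + 4)*(o^2 + 2*o - 8) = (o - 2)*(o + 4)*(o + 4)
(5) = (w - 5)*(w^4 + 4*w^3 - 3*w^2 - 18*w) = (w - 5)*(w - 2)*(w^3 + 6*w^2 + 9*w) = w*(w - 5)*(w - 2)*(w^2 + 6*w + 9) = w*(w - 5)*(w - 2)*(w + 3)*(w + 3)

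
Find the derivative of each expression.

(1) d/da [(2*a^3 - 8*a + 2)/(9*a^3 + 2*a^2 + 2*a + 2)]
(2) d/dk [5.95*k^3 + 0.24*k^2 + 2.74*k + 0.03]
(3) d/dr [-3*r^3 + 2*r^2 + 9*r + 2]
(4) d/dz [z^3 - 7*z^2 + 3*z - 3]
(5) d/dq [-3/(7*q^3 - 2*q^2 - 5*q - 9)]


(1) = 2*(2*a^4 + 76*a^3 - 13*a^2 - 4*a - 10)/(81*a^6 + 36*a^5 + 40*a^4 + 44*a^3 + 12*a^2 + 8*a + 4)
(2) = 17.85*k^2 + 0.48*k + 2.74
(3) = -9*r^2 + 4*r + 9
(4) = 3*z^2 - 14*z + 3
(5) = 3*(21*q^2 - 4*q - 5)/(-7*q^3 + 2*q^2 + 5*q + 9)^2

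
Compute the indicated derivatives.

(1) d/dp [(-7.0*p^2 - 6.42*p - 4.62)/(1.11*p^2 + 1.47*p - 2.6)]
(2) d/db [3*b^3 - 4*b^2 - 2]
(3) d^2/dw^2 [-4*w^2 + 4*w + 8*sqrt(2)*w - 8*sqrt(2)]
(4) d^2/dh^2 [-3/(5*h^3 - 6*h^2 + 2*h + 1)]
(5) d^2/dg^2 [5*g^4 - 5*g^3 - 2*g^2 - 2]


(1) = (-3.1638*p^2 + 46.6564*p + 23.4834)/(1.2321*p^4 + 3.2634*p^3 - 3.6111*p^2 - 7.644*p + 6.76)
(2) = b*(9*b - 8)
(3) = -8
(4) = 6*(3*(5*h - 2)*(5*h^3 - 6*h^2 + 2*h + 1) - (15*h^2 - 12*h + 2)^2)/(5*h^3 - 6*h^2 + 2*h + 1)^3
(5) = 60*g^2 - 30*g - 4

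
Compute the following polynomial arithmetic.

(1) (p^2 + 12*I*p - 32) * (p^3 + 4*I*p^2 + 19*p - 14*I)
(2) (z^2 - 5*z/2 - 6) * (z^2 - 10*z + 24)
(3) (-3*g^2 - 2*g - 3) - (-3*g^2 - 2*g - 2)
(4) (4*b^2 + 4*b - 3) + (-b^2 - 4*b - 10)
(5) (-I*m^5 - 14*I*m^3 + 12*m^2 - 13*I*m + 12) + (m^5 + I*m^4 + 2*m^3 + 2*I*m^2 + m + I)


(1) = p^5 + 16*I*p^4 - 61*p^3 + 86*I*p^2 - 440*p + 448*I
(2) = z^4 - 25*z^3/2 + 43*z^2 - 144
(3) = -1
(4) = 3*b^2 - 13
(5) = m^5 - I*m^5 + I*m^4 + 2*m^3 - 14*I*m^3 + 12*m^2 + 2*I*m^2 + m - 13*I*m + 12 + I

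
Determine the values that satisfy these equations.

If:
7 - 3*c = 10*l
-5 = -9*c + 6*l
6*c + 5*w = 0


Then:
c = 23/27
l = 4/9
w = -46/45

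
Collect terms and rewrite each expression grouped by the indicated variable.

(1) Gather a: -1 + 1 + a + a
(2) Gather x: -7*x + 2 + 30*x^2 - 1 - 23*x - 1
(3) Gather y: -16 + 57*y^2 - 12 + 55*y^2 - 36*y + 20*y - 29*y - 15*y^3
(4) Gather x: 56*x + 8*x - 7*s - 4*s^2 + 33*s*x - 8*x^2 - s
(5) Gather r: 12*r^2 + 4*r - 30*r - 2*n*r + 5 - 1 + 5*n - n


(1) = 2*a
(2) = 30*x^2 - 30*x
(3) = -15*y^3 + 112*y^2 - 45*y - 28
(4) = -4*s^2 - 8*s - 8*x^2 + x*(33*s + 64)
(5) = 4*n + 12*r^2 + r*(-2*n - 26) + 4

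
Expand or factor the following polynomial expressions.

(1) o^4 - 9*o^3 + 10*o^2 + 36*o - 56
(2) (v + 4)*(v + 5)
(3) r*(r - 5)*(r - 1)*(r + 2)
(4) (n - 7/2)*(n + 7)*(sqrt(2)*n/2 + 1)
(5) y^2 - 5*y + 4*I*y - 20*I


(1) = (o - 7)*(o - 2)^2*(o + 2)
(2) = v^2 + 9*v + 20
(3) = r^4 - 4*r^3 - 7*r^2 + 10*r
(4) = sqrt(2)*n^3/2 + n^2 + 7*sqrt(2)*n^2/4 - 49*sqrt(2)*n/4 + 7*n/2 - 49/2
(5) = (y - 5)*(y + 4*I)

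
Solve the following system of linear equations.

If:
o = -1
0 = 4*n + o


Then:
n = 1/4
o = -1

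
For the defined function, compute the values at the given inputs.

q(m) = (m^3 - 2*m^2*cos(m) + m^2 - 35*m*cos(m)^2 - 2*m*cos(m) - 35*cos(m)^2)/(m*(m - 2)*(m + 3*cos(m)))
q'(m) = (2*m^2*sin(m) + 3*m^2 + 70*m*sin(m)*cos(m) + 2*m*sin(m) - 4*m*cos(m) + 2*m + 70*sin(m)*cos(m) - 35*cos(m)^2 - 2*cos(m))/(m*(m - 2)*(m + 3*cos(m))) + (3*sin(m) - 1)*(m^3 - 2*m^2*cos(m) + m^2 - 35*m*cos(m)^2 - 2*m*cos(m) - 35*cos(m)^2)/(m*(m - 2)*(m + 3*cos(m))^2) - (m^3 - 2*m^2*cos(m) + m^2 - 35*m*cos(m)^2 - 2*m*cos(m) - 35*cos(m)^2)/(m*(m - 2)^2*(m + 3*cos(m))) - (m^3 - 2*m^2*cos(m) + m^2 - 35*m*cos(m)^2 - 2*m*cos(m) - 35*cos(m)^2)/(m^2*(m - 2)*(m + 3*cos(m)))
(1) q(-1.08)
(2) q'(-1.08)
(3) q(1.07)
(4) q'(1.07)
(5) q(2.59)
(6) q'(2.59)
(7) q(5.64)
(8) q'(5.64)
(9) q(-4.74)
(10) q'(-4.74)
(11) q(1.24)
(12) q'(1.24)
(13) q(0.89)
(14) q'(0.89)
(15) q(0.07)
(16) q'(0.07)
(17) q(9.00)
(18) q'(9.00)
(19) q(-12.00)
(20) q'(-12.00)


(1) = 0.40
(2) = -6.74
(3) = 6.59
(4) = -18.57
(5) = -959.74
(6) = -15447.35
(7) = 0.01
(8) = -1.24
(9) = 0.57
(10) = -0.62
(11) = 3.18
(12) = -21.89
(13) = 9.77
(14) = -17.21
(15) = 90.42
(16) = -1191.50
(17) = 1.73
(18) = -0.18
(19) = 0.96
(20) = -0.05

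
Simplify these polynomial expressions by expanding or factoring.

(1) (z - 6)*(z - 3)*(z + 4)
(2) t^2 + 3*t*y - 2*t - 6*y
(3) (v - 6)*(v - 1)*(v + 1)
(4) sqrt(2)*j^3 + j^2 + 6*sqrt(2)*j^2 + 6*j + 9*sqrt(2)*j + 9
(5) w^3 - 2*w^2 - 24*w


(1) = z^3 - 5*z^2 - 18*z + 72
(2) = (t - 2)*(t + 3*y)
(3) = v^3 - 6*v^2 - v + 6
(4) = (j + 3)^2*(sqrt(2)*j + 1)
(5) = w*(w - 6)*(w + 4)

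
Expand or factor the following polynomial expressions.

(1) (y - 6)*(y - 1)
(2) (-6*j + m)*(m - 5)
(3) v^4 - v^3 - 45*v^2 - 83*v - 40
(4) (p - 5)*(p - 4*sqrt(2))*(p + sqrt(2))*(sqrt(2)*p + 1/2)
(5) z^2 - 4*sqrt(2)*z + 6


(1) = y^2 - 7*y + 6
(2) = -6*j*m + 30*j + m^2 - 5*m
(3) = (v - 8)*(v + 1)^2*(v + 5)
(4) = sqrt(2)*p^4 - 5*sqrt(2)*p^3 - 11*p^3/2 - 19*sqrt(2)*p^2/2 + 55*p^2/2 - 4*p + 95*sqrt(2)*p/2 + 20
(5) = (z - 3*sqrt(2))*(z - sqrt(2))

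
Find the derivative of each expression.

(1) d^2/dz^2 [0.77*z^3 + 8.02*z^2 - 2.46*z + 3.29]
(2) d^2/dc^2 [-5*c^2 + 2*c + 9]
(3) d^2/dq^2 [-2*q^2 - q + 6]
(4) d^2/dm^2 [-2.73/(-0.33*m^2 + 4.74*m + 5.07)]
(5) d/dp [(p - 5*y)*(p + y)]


(1) = 4.62*z + 16.04
(2) = -10
(3) = -4
(4) = (0.594594*m^2 - 8.540532*m - 2.73*(0.66*m - 4.74)*(1.32*m - 9.48) - 9.135126)/(-0.33*m^2 + 4.74*m + 5.07)^3
(5) = 2*p - 4*y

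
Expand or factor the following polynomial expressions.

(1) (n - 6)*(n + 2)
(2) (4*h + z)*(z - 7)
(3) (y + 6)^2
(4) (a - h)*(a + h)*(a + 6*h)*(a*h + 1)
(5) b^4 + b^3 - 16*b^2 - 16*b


(1) = n^2 - 4*n - 12
(2) = 4*h*z - 28*h + z^2 - 7*z
(3) = y^2 + 12*y + 36
(4) = a^4*h + 6*a^3*h^2 + a^3 - a^2*h^3 + 6*a^2*h - 6*a*h^4 - a*h^2 - 6*h^3
(5) = b*(b - 4)*(b + 1)*(b + 4)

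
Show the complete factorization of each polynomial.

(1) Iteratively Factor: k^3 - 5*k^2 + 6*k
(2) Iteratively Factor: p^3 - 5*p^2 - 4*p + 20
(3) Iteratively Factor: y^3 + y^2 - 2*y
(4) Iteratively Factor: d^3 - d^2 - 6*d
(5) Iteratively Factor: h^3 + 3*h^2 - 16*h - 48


(1) = (k - 3)*(k^2 - 2*k) = k*(k - 3)*(k - 2)
(2) = (p + 2)*(p^2 - 7*p + 10) = (p - 2)*(p + 2)*(p - 5)
(3) = (y + 2)*(y^2 - y) = (y - 1)*(y + 2)*(y)
(4) = (d + 2)*(d^2 - 3*d) = d*(d + 2)*(d - 3)
(5) = (h - 4)*(h^2 + 7*h + 12) = (h - 4)*(h + 4)*(h + 3)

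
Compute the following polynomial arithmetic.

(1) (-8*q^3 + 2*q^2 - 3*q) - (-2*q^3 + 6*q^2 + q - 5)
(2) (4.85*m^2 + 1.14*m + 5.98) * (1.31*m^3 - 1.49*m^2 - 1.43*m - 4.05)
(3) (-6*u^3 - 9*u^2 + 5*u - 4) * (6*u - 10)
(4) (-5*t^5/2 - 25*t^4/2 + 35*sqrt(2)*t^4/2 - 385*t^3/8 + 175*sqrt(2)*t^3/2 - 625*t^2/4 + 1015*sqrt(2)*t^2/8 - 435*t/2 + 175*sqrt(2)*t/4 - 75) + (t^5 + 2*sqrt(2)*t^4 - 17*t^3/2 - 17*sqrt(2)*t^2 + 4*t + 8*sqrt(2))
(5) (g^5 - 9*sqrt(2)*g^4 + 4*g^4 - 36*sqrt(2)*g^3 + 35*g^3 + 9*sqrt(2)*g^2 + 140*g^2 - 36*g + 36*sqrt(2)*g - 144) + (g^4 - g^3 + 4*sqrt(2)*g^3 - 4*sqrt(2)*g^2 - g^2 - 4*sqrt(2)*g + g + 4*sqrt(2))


(1) = -6*q^3 - 4*q^2 - 4*q + 5
(2) = 6.3535*m^5 - 5.7331*m^4 - 0.8003*m^3 - 30.1829*m^2 - 13.1684*m - 24.219
(3) = -36*u^4 + 6*u^3 + 120*u^2 - 74*u + 40
(4) = -3*t^5/2 - 25*t^4/2 + 39*sqrt(2)*t^4/2 - 453*t^3/8 + 175*sqrt(2)*t^3/2 - 625*t^2/4 + 879*sqrt(2)*t^2/8 - 427*t/2 + 175*sqrt(2)*t/4 - 75 + 8*sqrt(2)
(5) = g^5 - 9*sqrt(2)*g^4 + 5*g^4 - 32*sqrt(2)*g^3 + 34*g^3 + 5*sqrt(2)*g^2 + 139*g^2 - 35*g + 32*sqrt(2)*g - 144 + 4*sqrt(2)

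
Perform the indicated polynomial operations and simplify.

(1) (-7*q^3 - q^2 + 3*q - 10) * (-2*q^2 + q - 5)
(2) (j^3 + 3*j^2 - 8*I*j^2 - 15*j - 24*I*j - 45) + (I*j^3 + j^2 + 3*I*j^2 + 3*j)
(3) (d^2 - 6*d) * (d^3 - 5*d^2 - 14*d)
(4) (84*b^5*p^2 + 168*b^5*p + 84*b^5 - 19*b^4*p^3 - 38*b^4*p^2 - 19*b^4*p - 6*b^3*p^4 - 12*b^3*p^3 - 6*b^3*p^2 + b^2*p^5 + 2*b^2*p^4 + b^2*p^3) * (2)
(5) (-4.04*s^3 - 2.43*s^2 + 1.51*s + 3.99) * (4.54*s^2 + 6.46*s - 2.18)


(1) = 14*q^5 - 5*q^4 + 28*q^3 + 28*q^2 - 25*q + 50
(2) = j^3 + I*j^3 + 4*j^2 - 5*I*j^2 - 12*j - 24*I*j - 45
(3) = d^5 - 11*d^4 + 16*d^3 + 84*d^2
(4) = 168*b^5*p^2 + 336*b^5*p + 168*b^5 - 38*b^4*p^3 - 76*b^4*p^2 - 38*b^4*p - 12*b^3*p^4 - 24*b^3*p^3 - 12*b^3*p^2 + 2*b^2*p^5 + 4*b^2*p^4 + 2*b^2*p^3
(5) = -18.3416*s^5 - 37.1306*s^4 - 0.0352*s^3 + 33.1666*s^2 + 22.4836*s - 8.6982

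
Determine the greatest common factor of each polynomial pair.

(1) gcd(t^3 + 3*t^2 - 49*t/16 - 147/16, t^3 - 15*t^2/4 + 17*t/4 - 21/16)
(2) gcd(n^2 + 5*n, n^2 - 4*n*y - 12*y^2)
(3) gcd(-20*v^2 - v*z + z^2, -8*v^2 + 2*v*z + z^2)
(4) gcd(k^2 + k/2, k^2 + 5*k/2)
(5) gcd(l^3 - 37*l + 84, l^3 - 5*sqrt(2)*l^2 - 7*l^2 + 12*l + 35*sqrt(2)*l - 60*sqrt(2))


(1) = gcd((t - 7/4)*(t + 7/4)*(t + 3), (t - 7/4)*(t - 3/2)*(t - 1/2)) = t - 7/4
(2) = gcd(n*(n + 5), (n - 6*y)*(n + 2*y)) = 1
(3) = gcd((-5*v + z)*(4*v + z), (-2*v + z)*(4*v + z)) = 4*v + z
(4) = k
(5) = gcd((l - 4)*(l - 3)*(l + 7), (l - 4)*(l - 3)*(l - 5*sqrt(2))) = l^2 - 7*l + 12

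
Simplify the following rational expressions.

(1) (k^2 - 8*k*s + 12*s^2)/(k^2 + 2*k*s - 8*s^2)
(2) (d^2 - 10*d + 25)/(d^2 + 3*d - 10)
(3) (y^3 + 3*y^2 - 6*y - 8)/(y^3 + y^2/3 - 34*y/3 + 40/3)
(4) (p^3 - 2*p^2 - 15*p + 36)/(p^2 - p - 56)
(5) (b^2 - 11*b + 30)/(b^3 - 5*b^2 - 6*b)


(1) = (k - 6*s)/(k + 4*s)
(2) = (d^2 - 10*d + 25)/(d^2 + 3*d - 10)
(3) = (3*y + 3)/(3*y - 5)
(4) = (p^3 - 2*p^2 - 15*p + 36)/(p^2 - p - 56)
(5) = (b - 5)/(b^2 + b)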